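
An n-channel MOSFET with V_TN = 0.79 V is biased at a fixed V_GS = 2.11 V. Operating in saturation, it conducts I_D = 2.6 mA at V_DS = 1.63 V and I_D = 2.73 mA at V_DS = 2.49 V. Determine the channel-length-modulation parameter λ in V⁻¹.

With V_GS fixed, I_D ∝ (1 + λ V_DS) in saturation, so I_D2/I_D1 = (1 + λ V_DS2)/(1 + λ V_DS1).
2.73/2.6 = 1.05 = (1 + 2.49 λ)/(1 + 1.63 λ).
Solving: λ (I_D1 V_DS2 − I_D2 V_DS1) = I_D2 − I_D1, so λ = (2.73 − 2.6) / (2.6 × 2.49 − 2.73 × 1.63) = 0.13 / 2.02 = 0.0642 V⁻¹.

λ = 0.0642 V⁻¹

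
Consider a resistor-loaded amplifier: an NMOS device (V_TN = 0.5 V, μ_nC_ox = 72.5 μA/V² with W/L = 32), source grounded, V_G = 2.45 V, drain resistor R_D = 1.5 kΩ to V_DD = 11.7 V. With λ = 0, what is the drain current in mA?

I_D = 4.41 mA

V_GS = V_G = 2.45 V, so V_ov = 2.45 − 0.5 = 1.95 V.
k_n = μ_nC_ox · (W/L) = 2.32 mA/V².
Assume saturation: I_D = ½ k_n V_ov² = 0.5 × 2.32 × 1.95² = 4.41 mA, giving V_DS = V_DD − I_D R_D = 11.7 − 4.41 × 1.5 = 5.08 V.
V_DS = 5.08 V ≥ V_ov = 1.95 V, confirming saturation.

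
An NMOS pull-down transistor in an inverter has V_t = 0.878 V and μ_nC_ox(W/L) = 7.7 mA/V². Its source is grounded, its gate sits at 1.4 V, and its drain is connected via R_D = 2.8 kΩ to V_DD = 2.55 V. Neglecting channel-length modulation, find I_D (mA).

I_D = 0.813 mA

V_GS = V_G = 1.4 V, so V_ov = 1.4 − 0.878 = 0.522 V.
Assume saturation: I_D = ½ k_n V_ov² = 0.5 × 7.7 × 0.522² = 1.05 mA, giving V_DS = V_DD − I_D R_D = 2.55 − 1.05 × 2.8 = -0.387 V.
But -0.387 V < V_ov = 0.522 V, so the device is actually in triode.
In triode I_D = k_n[V_ov V_DS − ½ V_DS²] and I_D = (V_DD − V_DS)/R_D. Equating: 10.8 V_DS² − 12.25 V_DS + 2.55 = 0, giving V_DS = 0.274 V (the root below V_ov).
I_D = (2.55 − 0.274) / 2.8 = 0.813 mA.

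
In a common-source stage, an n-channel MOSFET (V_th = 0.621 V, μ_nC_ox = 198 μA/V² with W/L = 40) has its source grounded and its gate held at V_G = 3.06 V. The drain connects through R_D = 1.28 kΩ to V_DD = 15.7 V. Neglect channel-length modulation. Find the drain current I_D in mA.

I_D = 11.7 mA

V_GS = V_G = 3.06 V, so V_ov = 3.06 − 0.621 = 2.44 V.
k_n = μ_nC_ox · (W/L) = 7.92 mA/V².
Assume saturation: I_D = ½ k_n V_ov² = 0.5 × 7.92 × 2.44² = 23.6 mA, giving V_DS = V_DD − I_D R_D = 15.7 − 23.6 × 1.28 = -14.5 V.
But -14.5 V < V_ov = 2.44 V, so the device is actually in triode.
In triode I_D = k_n[V_ov V_DS − ½ V_DS²] and I_D = (V_DD − V_DS)/R_D. Equating: 5.07 V_DS² − 25.73 V_DS + 15.7 = 0, giving V_DS = 0.709 V (the root below V_ov).
I_D = (15.7 − 0.709) / 1.28 = 11.7 mA.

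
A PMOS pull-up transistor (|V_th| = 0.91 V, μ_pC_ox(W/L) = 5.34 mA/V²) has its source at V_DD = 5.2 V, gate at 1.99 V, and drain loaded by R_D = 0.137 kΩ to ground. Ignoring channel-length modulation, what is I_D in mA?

V_SG = V_DD − V_G = 5.2 − 1.99 = 3.21 V, so V_ov = 3.21 − 0.91 = 2.3 V.
Assume saturation: I_D = ½ k_p V_ov² = 0.5 × 5.34 × 2.3² = 14.1 mA, giving V_SD = V_DD − I_D R_D = 5.2 − 14.1 × 0.137 = 3.26 V.
V_SD = 3.26 V ≥ V_ov = 2.3 V, confirming saturation.

I_D = 14.1 mA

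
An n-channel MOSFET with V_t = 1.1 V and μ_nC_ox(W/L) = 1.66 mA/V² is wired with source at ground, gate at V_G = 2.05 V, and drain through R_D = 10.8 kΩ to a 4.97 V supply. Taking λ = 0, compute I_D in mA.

I_D = 0.430 mA

V_GS = V_G = 2.05 V, so V_ov = 2.05 − 1.1 = 0.95 V.
Assume saturation: I_D = ½ k_n V_ov² = 0.5 × 1.66 × 0.95² = 0.749 mA, giving V_DS = V_DD − I_D R_D = 4.97 − 0.749 × 10.8 = -3.12 V.
But -3.12 V < V_ov = 0.95 V, so the device is actually in triode.
In triode I_D = k_n[V_ov V_DS − ½ V_DS²] and I_D = (V_DD − V_DS)/R_D. Equating: 8.96 V_DS² − 18.03 V_DS + 4.97 = 0, giving V_DS = 0.33 V (the root below V_ov).
I_D = (4.97 − 0.33) / 10.8 = 0.43 mA.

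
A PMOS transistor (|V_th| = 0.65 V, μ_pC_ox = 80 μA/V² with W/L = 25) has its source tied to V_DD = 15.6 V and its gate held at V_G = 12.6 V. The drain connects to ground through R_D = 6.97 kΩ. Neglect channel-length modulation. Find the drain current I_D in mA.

V_SG = V_DD − V_G = 15.6 − 12.6 = 3 V, so V_ov = 3 − 0.65 = 2.35 V.
k_p = μ_pC_ox · (W/L) = 2 mA/V².
Assume saturation: I_D = ½ k_p V_ov² = 0.5 × 2 × 2.35² = 5.52 mA, giving V_SD = V_DD − I_D R_D = 15.6 − 5.52 × 6.97 = -22.9 V.
But -22.9 V < V_ov = 2.35 V, so the device is actually in triode.
In triode I_D = k_p[V_ov V_SD − ½ V_SD²] and I_D = (V_DD − V_SD)/R_D. Equating: 6.97 V_SD² − 33.76 V_SD + 15.6 = 0, giving V_SD = 0.517 V (the root below V_ov).
I_D = (15.6 − 0.517) / 6.97 = 2.16 mA.

I_D = 2.16 mA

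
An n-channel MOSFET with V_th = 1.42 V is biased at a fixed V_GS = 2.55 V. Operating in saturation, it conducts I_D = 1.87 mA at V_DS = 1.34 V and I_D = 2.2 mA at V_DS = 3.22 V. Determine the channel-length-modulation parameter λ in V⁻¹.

λ = 0.107 V⁻¹

With V_GS fixed, I_D ∝ (1 + λ V_DS) in saturation, so I_D2/I_D1 = (1 + λ V_DS2)/(1 + λ V_DS1).
2.2/1.87 = 1.176 = (1 + 3.22 λ)/(1 + 1.34 λ).
Solving: λ (I_D1 V_DS2 − I_D2 V_DS1) = I_D2 − I_D1, so λ = (2.2 − 1.87) / (1.87 × 3.22 − 2.2 × 1.34) = 0.33 / 3.07 = 0.107 V⁻¹.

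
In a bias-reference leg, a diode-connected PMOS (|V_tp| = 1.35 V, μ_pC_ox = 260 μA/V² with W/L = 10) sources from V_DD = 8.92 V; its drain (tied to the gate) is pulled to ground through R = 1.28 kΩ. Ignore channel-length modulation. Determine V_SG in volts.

With gate tied to drain, V_SG = V_SD ≥ V_SG − |V_tp|, so the device is in saturation.
k_p = μ_pC_ox · (W/L) = 2.6 mA/V².
KCL at the drain: ½ k_p (V_SG − |V_tp|)² = (V_DD − V_SG)/R.
Let x = V_SG − 1.35. Then 1.66 x² + x − 7.57 = 0, giving x = 1.85 V (positive root), so V_SG = 3.2 V.
I_D = (V_DD − V_SG)/R = (8.92 − 3.2) / 1.28 = 4.47 mA.

V_SG = 3.20 V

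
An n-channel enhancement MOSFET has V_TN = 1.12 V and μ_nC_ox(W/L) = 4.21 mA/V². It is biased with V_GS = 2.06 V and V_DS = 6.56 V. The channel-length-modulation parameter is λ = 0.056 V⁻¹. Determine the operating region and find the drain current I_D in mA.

Saturation; I_D = 2.54 mA

V_ov = V_GS − V_TN = 2.06 − 1.12 = 0.94 V.
Since V_DS = 6.56 V ≥ V_ov = 0.94 V, the device is in saturation.
I_D = ½ k_n V_ov² (1 + λ V_DS) = 0.5 × 4.21 × 0.94² × (1 + 0.056 × 6.56) = 2.54 mA.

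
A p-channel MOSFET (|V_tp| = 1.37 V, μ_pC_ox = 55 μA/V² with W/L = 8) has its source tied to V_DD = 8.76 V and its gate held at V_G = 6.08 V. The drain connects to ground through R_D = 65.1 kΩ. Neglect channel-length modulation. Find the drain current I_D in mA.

I_D = 0.131 mA

V_SG = V_DD − V_G = 8.76 − 6.08 = 2.68 V, so V_ov = 2.68 − 1.37 = 1.31 V.
k_p = μ_pC_ox · (W/L) = 0.44 mA/V².
Assume saturation: I_D = ½ k_p V_ov² = 0.5 × 0.44 × 1.31² = 0.378 mA, giving V_SD = V_DD − I_D R_D = 8.76 − 0.378 × 65.1 = -15.8 V.
But -15.8 V < V_ov = 1.31 V, so the device is actually in triode.
In triode I_D = k_p[V_ov V_SD − ½ V_SD²] and I_D = (V_DD − V_SD)/R_D. Equating: 14.3 V_SD² − 38.52 V_SD + 8.76 = 0, giving V_SD = 0.251 V (the root below V_ov).
I_D = (8.76 − 0.251) / 65.1 = 0.131 mA.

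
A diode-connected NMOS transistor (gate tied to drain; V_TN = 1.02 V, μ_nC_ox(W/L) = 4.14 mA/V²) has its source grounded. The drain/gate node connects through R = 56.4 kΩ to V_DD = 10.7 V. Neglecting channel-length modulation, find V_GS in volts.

With gate tied to drain, V_GS = V_DS ≥ V_GS − V_TN, so the device is in saturation.
KCL at the drain: ½ k_n (V_GS − V_TN)² = (V_DD − V_GS)/R.
Let x = V_GS − 1.02. Then 117 x² + x − 9.68 = 0, giving x = 0.284 V (positive root), so V_GS = 1.3 V.
I_D = (V_DD − V_GS)/R = (10.7 − 1.3) / 56.4 = 0.167 mA.

V_GS = 1.30 V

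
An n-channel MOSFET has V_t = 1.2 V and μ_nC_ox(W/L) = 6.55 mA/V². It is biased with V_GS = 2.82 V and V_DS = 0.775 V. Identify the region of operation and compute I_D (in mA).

Triode; I_D = 6.26 mA

V_ov = V_GS − V_t = 2.82 − 1.2 = 1.62 V.
Since V_DS = 0.775 V < V_ov = 1.62 V, the device is in the triode region.
I_D = k_n [V_ov · V_DS − ½ V_DS²] = 6.55 × [1.62 × 0.775 − 0.5 × 0.775²] = 6.26 mA.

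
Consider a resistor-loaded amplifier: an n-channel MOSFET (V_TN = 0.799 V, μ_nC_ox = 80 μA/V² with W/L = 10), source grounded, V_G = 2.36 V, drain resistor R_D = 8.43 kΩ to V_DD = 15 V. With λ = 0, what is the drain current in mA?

V_GS = V_G = 2.36 V, so V_ov = 2.36 − 0.799 = 1.56 V.
k_n = μ_nC_ox · (W/L) = 0.8 mA/V².
Assume saturation: I_D = ½ k_n V_ov² = 0.5 × 0.8 × 1.56² = 0.975 mA, giving V_DS = V_DD − I_D R_D = 15 − 0.975 × 8.43 = 6.78 V.
V_DS = 6.78 V ≥ V_ov = 1.56 V, confirming saturation.

I_D = 0.975 mA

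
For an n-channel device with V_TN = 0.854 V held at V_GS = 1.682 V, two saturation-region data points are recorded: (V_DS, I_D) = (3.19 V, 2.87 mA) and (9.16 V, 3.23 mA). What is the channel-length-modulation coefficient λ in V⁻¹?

With V_GS fixed, I_D ∝ (1 + λ V_DS) in saturation, so I_D2/I_D1 = (1 + λ V_DS2)/(1 + λ V_DS1).
3.23/2.87 = 1.125 = (1 + 9.16 λ)/(1 + 3.19 λ).
Solving: λ (I_D1 V_DS2 − I_D2 V_DS1) = I_D2 − I_D1, so λ = (3.23 − 2.87) / (2.87 × 9.16 − 3.23 × 3.19) = 0.36 / 16 = 0.0225 V⁻¹.

λ = 0.0225 V⁻¹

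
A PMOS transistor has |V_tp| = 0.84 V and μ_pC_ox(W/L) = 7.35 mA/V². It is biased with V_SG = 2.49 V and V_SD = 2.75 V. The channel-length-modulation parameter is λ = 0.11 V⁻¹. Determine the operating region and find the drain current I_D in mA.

V_ov = V_SG − |V_tp| = 2.49 − 0.84 = 1.65 V.
Since V_SD = 2.75 V ≥ V_ov = 1.65 V, the device is in saturation.
I_D = ½ k_p V_ov² (1 + λ V_SD) = 0.5 × 7.35 × 1.65² × (1 + 0.11 × 2.75) = 13 mA.

Saturation; I_D = 13.0 mA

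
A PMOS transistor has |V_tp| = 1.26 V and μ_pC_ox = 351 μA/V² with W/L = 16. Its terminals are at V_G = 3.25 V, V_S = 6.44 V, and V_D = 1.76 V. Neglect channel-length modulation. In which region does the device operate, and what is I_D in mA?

V_SG = V_S − V_G = 6.44 − 3.25 = 3.19 V; V_SD = V_S − V_D = 6.44 − 1.76 = 4.68 V.
k_p = μ_pC_ox · (W/L) = 5.616 mA/V².
V_ov = V_SG − |V_tp| = 3.19 − 1.26 = 1.93 V.
Since V_SD = 4.68 V ≥ V_ov = 1.93 V, the device is in saturation.
I_D = ½ k_p V_ov² = 0.5 × 5.616 × 1.93² = 10.5 mA.

Saturation; I_D = 10.5 mA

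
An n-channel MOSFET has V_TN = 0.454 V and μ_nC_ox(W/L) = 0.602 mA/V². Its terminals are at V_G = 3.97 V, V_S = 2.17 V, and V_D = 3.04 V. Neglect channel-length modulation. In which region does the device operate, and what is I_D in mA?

Triode; I_D = 0.477 mA

V_GS = V_G − V_S = 3.97 − 2.17 = 1.8 V; V_DS = V_D − V_S = 3.04 − 2.17 = 0.87 V.
V_ov = V_GS − V_TN = 1.8 − 0.454 = 1.35 V.
Since V_DS = 0.87 V < V_ov = 1.35 V, the device is in the triode region.
I_D = k_n [V_ov · V_DS − ½ V_DS²] = 0.602 × [1.35 × 0.87 − 0.5 × 0.87²] = 0.477 mA.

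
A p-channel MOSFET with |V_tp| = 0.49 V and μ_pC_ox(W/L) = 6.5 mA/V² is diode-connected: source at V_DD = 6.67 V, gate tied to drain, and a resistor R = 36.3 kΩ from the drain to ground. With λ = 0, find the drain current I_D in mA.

I_D = 0.164 mA

With gate tied to drain, V_SG = V_SD ≥ V_SG − |V_tp|, so the device is in saturation.
KCL at the drain: ½ k_p (V_SG − |V_tp|)² = (V_DD − V_SG)/R.
Let x = V_SG − 0.49. Then 118 x² + x − 6.18 = 0, giving x = 0.225 V (positive root), so V_SG = 0.715 V.
I_D = (V_DD − V_SG)/R = (6.67 − 0.715) / 36.3 = 0.164 mA.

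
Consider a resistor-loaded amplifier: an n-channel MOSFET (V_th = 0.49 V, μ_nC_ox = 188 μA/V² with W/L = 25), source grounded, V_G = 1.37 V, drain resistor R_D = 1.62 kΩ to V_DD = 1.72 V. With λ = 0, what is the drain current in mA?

V_GS = V_G = 1.37 V, so V_ov = 1.37 − 0.49 = 0.88 V.
k_n = μ_nC_ox · (W/L) = 4.7 mA/V².
Assume saturation: I_D = ½ k_n V_ov² = 0.5 × 4.7 × 0.88² = 1.82 mA, giving V_DS = V_DD − I_D R_D = 1.72 − 1.82 × 1.62 = -1.23 V.
But -1.23 V < V_ov = 0.88 V, so the device is actually in triode.
In triode I_D = k_n[V_ov V_DS − ½ V_DS²] and I_D = (V_DD − V_DS)/R_D. Equating: 3.81 V_DS² − 7.7 V_DS + 1.72 = 0, giving V_DS = 0.256 V (the root below V_ov).
I_D = (1.72 − 0.256) / 1.62 = 0.904 mA.

I_D = 0.904 mA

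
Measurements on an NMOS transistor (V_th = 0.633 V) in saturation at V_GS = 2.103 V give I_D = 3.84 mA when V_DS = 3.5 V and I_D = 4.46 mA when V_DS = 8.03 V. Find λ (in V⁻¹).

With V_GS fixed, I_D ∝ (1 + λ V_DS) in saturation, so I_D2/I_D1 = (1 + λ V_DS2)/(1 + λ V_DS1).
4.46/3.84 = 1.161 = (1 + 8.03 λ)/(1 + 3.5 λ).
Solving: λ (I_D1 V_DS2 − I_D2 V_DS1) = I_D2 − I_D1, so λ = (4.46 − 3.84) / (3.84 × 8.03 − 4.46 × 3.5) = 0.62 / 15.2 = 0.0407 V⁻¹.

λ = 0.0407 V⁻¹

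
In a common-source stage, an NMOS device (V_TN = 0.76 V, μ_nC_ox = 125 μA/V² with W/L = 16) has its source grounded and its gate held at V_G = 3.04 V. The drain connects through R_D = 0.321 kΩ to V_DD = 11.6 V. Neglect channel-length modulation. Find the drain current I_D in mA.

V_GS = V_G = 3.04 V, so V_ov = 3.04 − 0.76 = 2.28 V.
k_n = μ_nC_ox · (W/L) = 2 mA/V².
Assume saturation: I_D = ½ k_n V_ov² = 0.5 × 2 × 2.28² = 5.2 mA, giving V_DS = V_DD − I_D R_D = 11.6 − 5.2 × 0.321 = 9.93 V.
V_DS = 9.93 V ≥ V_ov = 2.28 V, confirming saturation.

I_D = 5.20 mA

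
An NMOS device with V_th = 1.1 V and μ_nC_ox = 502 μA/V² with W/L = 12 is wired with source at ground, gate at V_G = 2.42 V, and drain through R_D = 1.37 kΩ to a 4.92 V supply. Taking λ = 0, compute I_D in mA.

V_GS = V_G = 2.42 V, so V_ov = 2.42 − 1.1 = 1.32 V.
k_n = μ_nC_ox · (W/L) = 6.024 mA/V².
Assume saturation: I_D = ½ k_n V_ov² = 0.5 × 6.024 × 1.32² = 5.25 mA, giving V_DS = V_DD − I_D R_D = 4.92 − 5.25 × 1.37 = -2.27 V.
But -2.27 V < V_ov = 1.32 V, so the device is actually in triode.
In triode I_D = k_n[V_ov V_DS − ½ V_DS²] and I_D = (V_DD − V_DS)/R_D. Equating: 4.13 V_DS² − 11.89 V_DS + 4.92 = 0, giving V_DS = 0.501 V (the root below V_ov).
I_D = (4.92 − 0.501) / 1.37 = 3.23 mA.

I_D = 3.23 mA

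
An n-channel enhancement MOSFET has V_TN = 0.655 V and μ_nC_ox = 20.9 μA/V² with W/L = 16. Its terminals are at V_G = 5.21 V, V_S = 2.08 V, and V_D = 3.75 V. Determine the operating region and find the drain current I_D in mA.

V_GS = V_G − V_S = 5.21 − 2.08 = 3.13 V; V_DS = V_D − V_S = 3.75 − 2.08 = 1.67 V.
k_n = μ_nC_ox · (W/L) = 0.3344 mA/V².
V_ov = V_GS − V_TN = 3.13 − 0.655 = 2.47 V.
Since V_DS = 1.67 V < V_ov = 2.47 V, the device is in the triode region.
I_D = k_n [V_ov · V_DS − ½ V_DS²] = 0.3344 × [2.47 × 1.67 − 0.5 × 1.67²] = 0.916 mA.

Triode; I_D = 0.916 mA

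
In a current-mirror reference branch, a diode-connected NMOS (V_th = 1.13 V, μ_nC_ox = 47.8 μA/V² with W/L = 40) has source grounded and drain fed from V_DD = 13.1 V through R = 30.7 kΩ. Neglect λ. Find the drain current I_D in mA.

With gate tied to drain, V_GS = V_DS ≥ V_GS − V_th, so the device is in saturation.
k_n = μ_nC_ox · (W/L) = 1.912 mA/V².
KCL at the drain: ½ k_n (V_GS − V_th)² = (V_DD − V_GS)/R.
Let x = V_GS − 1.13. Then 29.3 x² + x − 11.97 = 0, giving x = 0.622 V (positive root), so V_GS = 1.75 V.
I_D = (V_DD − V_GS)/R = (13.1 − 1.75) / 30.7 = 0.37 mA.

I_D = 0.370 mA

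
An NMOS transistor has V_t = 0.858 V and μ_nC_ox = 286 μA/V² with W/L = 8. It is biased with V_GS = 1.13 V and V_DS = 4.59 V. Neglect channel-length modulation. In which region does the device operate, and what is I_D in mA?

k_n = μ_nC_ox · (W/L) = 2.288 mA/V².
V_ov = V_GS − V_t = 1.13 − 0.858 = 0.272 V.
Since V_DS = 4.59 V ≥ V_ov = 0.272 V, the device is in saturation.
I_D = ½ k_n V_ov² = 0.5 × 2.288 × 0.272² = 0.0846 mA.

Saturation; I_D = 0.0846 mA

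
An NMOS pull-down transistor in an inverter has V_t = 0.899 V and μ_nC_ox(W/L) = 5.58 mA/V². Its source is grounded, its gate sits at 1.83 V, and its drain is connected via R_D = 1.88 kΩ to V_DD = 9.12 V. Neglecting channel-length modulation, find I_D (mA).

V_GS = V_G = 1.83 V, so V_ov = 1.83 − 0.899 = 0.931 V.
Assume saturation: I_D = ½ k_n V_ov² = 0.5 × 5.58 × 0.931² = 2.42 mA, giving V_DS = V_DD − I_D R_D = 9.12 − 2.42 × 1.88 = 4.57 V.
V_DS = 4.57 V ≥ V_ov = 0.931 V, confirming saturation.

I_D = 2.42 mA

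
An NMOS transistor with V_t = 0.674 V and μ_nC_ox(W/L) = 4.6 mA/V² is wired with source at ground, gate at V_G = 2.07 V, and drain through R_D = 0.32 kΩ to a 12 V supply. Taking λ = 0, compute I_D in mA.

V_GS = V_G = 2.07 V, so V_ov = 2.07 − 0.674 = 1.4 V.
Assume saturation: I_D = ½ k_n V_ov² = 0.5 × 4.6 × 1.4² = 4.48 mA, giving V_DS = V_DD − I_D R_D = 12 − 4.48 × 0.32 = 10.6 V.
V_DS = 10.6 V ≥ V_ov = 1.4 V, confirming saturation.

I_D = 4.48 mA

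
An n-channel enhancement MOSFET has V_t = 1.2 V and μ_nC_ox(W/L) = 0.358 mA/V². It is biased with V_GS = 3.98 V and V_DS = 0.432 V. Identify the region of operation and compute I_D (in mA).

V_ov = V_GS − V_t = 3.98 − 1.2 = 2.78 V.
Since V_DS = 0.432 V < V_ov = 2.78 V, the device is in the triode region.
I_D = k_n [V_ov · V_DS − ½ V_DS²] = 0.358 × [2.78 × 0.432 − 0.5 × 0.432²] = 0.397 mA.

Triode; I_D = 0.397 mA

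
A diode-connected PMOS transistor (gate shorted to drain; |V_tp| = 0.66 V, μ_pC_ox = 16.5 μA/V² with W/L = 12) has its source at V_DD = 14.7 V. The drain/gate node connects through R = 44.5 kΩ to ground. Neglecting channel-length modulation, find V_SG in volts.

V_SG = 2.34 V

With gate tied to drain, V_SG = V_SD ≥ V_SG − |V_tp|, so the device is in saturation.
k_p = μ_pC_ox · (W/L) = 0.198 mA/V².
KCL at the drain: ½ k_p (V_SG − |V_tp|)² = (V_DD − V_SG)/R.
Let x = V_SG − 0.66. Then 4.41 x² + x − 14.04 = 0, giving x = 1.68 V (positive root), so V_SG = 2.34 V.
I_D = (V_DD − V_SG)/R = (14.7 − 2.34) / 44.5 = 0.278 mA.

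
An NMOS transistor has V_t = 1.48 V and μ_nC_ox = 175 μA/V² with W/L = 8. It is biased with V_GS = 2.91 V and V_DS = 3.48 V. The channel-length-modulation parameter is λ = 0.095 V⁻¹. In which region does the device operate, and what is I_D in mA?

k_n = μ_nC_ox · (W/L) = 1.4 mA/V².
V_ov = V_GS − V_t = 2.91 − 1.48 = 1.43 V.
Since V_DS = 3.48 V ≥ V_ov = 1.43 V, the device is in saturation.
I_D = ½ k_n V_ov² (1 + λ V_DS) = 0.5 × 1.4 × 1.43² × (1 + 0.095 × 3.48) = 1.9 mA.

Saturation; I_D = 1.90 mA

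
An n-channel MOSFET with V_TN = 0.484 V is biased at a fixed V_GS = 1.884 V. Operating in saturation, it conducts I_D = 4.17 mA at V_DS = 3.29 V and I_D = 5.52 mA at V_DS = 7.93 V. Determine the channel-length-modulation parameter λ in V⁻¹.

With V_GS fixed, I_D ∝ (1 + λ V_DS) in saturation, so I_D2/I_D1 = (1 + λ V_DS2)/(1 + λ V_DS1).
5.52/4.17 = 1.324 = (1 + 7.93 λ)/(1 + 3.29 λ).
Solving: λ (I_D1 V_DS2 − I_D2 V_DS1) = I_D2 − I_D1, so λ = (5.52 − 4.17) / (4.17 × 7.93 − 5.52 × 3.29) = 1.35 / 14.9 = 0.0906 V⁻¹.

λ = 0.0906 V⁻¹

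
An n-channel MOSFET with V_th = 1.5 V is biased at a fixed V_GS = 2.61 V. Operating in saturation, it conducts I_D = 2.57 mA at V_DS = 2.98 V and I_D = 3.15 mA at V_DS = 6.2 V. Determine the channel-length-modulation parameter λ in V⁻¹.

With V_GS fixed, I_D ∝ (1 + λ V_DS) in saturation, so I_D2/I_D1 = (1 + λ V_DS2)/(1 + λ V_DS1).
3.15/2.57 = 1.226 = (1 + 6.2 λ)/(1 + 2.98 λ).
Solving: λ (I_D1 V_DS2 − I_D2 V_DS1) = I_D2 − I_D1, so λ = (3.15 − 2.57) / (2.57 × 6.2 − 3.15 × 2.98) = 0.58 / 6.55 = 0.0886 V⁻¹.

λ = 0.0886 V⁻¹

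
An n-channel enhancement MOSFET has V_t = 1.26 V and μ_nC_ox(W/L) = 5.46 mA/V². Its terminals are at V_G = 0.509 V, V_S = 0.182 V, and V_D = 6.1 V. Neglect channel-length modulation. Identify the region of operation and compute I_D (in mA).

Cutoff; I_D = 0 mA

V_GS = V_G − V_S = 0.509 − 0.182 = 0.327 V; V_DS = V_D − V_S = 6.1 − 0.182 = 5.92 V.
V_GS = 0.327 V < V_t = 1.26 V, so the transistor is in cutoff.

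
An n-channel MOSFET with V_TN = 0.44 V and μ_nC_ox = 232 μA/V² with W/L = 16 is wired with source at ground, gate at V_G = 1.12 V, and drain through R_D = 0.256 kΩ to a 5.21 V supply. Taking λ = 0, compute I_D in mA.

V_GS = V_G = 1.12 V, so V_ov = 1.12 − 0.44 = 0.68 V.
k_n = μ_nC_ox · (W/L) = 3.712 mA/V².
Assume saturation: I_D = ½ k_n V_ov² = 0.5 × 3.712 × 0.68² = 0.858 mA, giving V_DS = V_DD − I_D R_D = 5.21 − 0.858 × 0.256 = 4.99 V.
V_DS = 4.99 V ≥ V_ov = 0.68 V, confirming saturation.

I_D = 0.858 mA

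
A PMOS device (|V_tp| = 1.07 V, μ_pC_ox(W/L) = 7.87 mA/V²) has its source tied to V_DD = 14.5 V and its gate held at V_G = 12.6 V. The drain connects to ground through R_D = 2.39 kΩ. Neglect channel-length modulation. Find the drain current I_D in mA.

I_D = 2.71 mA

V_SG = V_DD − V_G = 14.5 − 12.6 = 1.9 V, so V_ov = 1.9 − 1.07 = 0.83 V.
Assume saturation: I_D = ½ k_p V_ov² = 0.5 × 7.87 × 0.83² = 2.71 mA, giving V_SD = V_DD − I_D R_D = 14.5 − 2.71 × 2.39 = 8.02 V.
V_SD = 8.02 V ≥ V_ov = 0.83 V, confirming saturation.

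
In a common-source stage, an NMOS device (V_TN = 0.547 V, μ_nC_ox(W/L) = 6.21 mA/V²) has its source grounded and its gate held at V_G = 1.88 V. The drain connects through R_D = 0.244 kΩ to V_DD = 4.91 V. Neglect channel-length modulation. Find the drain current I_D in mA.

V_GS = V_G = 1.88 V, so V_ov = 1.88 − 0.547 = 1.33 V.
Assume saturation: I_D = ½ k_n V_ov² = 0.5 × 6.21 × 1.33² = 5.52 mA, giving V_DS = V_DD − I_D R_D = 4.91 − 5.52 × 0.244 = 3.56 V.
V_DS = 3.56 V ≥ V_ov = 1.33 V, confirming saturation.

I_D = 5.52 mA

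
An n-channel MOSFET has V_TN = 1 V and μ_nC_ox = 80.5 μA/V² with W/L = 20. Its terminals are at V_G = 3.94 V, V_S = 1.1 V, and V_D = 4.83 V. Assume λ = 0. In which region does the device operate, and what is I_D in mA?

Saturation; I_D = 2.73 mA

V_GS = V_G − V_S = 3.94 − 1.1 = 2.84 V; V_DS = V_D − V_S = 4.83 − 1.1 = 3.73 V.
k_n = μ_nC_ox · (W/L) = 1.61 mA/V².
V_ov = V_GS − V_TN = 2.84 − 1 = 1.84 V.
Since V_DS = 3.73 V ≥ V_ov = 1.84 V, the device is in saturation.
I_D = ½ k_n V_ov² = 0.5 × 1.61 × 1.84² = 2.73 mA.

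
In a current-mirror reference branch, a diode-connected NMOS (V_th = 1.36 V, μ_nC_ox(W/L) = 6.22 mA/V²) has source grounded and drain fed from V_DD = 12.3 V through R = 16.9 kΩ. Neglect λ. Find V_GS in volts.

V_GS = 1.81 V

With gate tied to drain, V_GS = V_DS ≥ V_GS − V_th, so the device is in saturation.
KCL at the drain: ½ k_n (V_GS − V_th)² = (V_DD − V_GS)/R.
Let x = V_GS − 1.36. Then 52.6 x² + x − 10.94 = 0, giving x = 0.447 V (positive root), so V_GS = 1.81 V.
I_D = (V_DD − V_GS)/R = (12.3 − 1.81) / 16.9 = 0.621 mA.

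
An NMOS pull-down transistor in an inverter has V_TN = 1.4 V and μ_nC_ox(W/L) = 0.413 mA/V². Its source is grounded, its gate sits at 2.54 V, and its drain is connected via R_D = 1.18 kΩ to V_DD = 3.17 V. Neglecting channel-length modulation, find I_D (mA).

V_GS = V_G = 2.54 V, so V_ov = 2.54 − 1.4 = 1.14 V.
Assume saturation: I_D = ½ k_n V_ov² = 0.5 × 0.413 × 1.14² = 0.268 mA, giving V_DS = V_DD − I_D R_D = 3.17 − 0.268 × 1.18 = 2.85 V.
V_DS = 2.85 V ≥ V_ov = 1.14 V, confirming saturation.

I_D = 0.268 mA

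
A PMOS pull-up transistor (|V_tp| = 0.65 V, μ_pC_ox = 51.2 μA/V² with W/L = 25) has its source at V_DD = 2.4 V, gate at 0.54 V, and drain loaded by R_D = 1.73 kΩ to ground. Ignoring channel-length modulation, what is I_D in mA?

V_SG = V_DD − V_G = 2.4 − 0.54 = 1.86 V, so V_ov = 1.86 − 0.65 = 1.21 V.
k_p = μ_pC_ox · (W/L) = 1.28 mA/V².
Assume saturation: I_D = ½ k_p V_ov² = 0.5 × 1.28 × 1.21² = 0.937 mA, giving V_SD = V_DD − I_D R_D = 2.4 − 0.937 × 1.73 = 0.779 V.
But 0.779 V < V_ov = 1.21 V, so the device is actually in triode.
In triode I_D = k_p[V_ov V_SD − ½ V_SD²] and I_D = (V_DD − V_SD)/R_D. Equating: 1.11 V_SD² − 3.679 V_SD + 2.4 = 0, giving V_SD = 0.891 V (the root below V_ov).
I_D = (2.4 − 0.891) / 1.73 = 0.872 mA.

I_D = 0.872 mA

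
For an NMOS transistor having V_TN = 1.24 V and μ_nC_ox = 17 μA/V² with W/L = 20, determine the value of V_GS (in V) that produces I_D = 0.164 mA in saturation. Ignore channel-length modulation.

k_n = μ_nC_ox · (W/L) = 0.34 mA/V².
In saturation I_D = ½ k_n (V_GS − V_TN)², so V_GS − V_TN = √(2 I_D / k_n) = √(2 × 0.164 / 0.34) = 0.982 V.
V_GS = 1.24 + 0.982 = 2.22 V.

V_GS = 2.22 V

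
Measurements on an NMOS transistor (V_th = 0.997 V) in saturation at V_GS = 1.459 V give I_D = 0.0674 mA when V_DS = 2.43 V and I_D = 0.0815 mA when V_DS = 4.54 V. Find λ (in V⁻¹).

With V_GS fixed, I_D ∝ (1 + λ V_DS) in saturation, so I_D2/I_D1 = (1 + λ V_DS2)/(1 + λ V_DS1).
0.0815/0.0674 = 1.209 = (1 + 4.54 λ)/(1 + 2.43 λ).
Solving: λ (I_D1 V_DS2 − I_D2 V_DS1) = I_D2 − I_D1, so λ = (0.0815 − 0.0674) / (0.0674 × 4.54 − 0.0815 × 2.43) = 0.0141 / 0.108 = 0.131 V⁻¹.

λ = 0.131 V⁻¹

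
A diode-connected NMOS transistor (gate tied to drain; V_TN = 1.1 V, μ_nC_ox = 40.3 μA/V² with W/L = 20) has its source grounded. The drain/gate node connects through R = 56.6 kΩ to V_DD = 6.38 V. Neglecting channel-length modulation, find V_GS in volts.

V_GS = 1.56 V

With gate tied to drain, V_GS = V_DS ≥ V_GS − V_TN, so the device is in saturation.
k_n = μ_nC_ox · (W/L) = 0.806 mA/V².
KCL at the drain: ½ k_n (V_GS − V_TN)² = (V_DD − V_GS)/R.
Let x = V_GS − 1.1. Then 22.8 x² + x − 5.28 = 0, giving x = 0.46 V (positive root), so V_GS = 1.56 V.
I_D = (V_DD − V_GS)/R = (6.38 − 1.56) / 56.6 = 0.0852 mA.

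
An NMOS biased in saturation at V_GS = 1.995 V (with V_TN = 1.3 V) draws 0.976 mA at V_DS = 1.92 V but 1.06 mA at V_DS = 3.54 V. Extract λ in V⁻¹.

With V_GS fixed, I_D ∝ (1 + λ V_DS) in saturation, so I_D2/I_D1 = (1 + λ V_DS2)/(1 + λ V_DS1).
1.06/0.976 = 1.086 = (1 + 3.54 λ)/(1 + 1.92 λ).
Solving: λ (I_D1 V_DS2 − I_D2 V_DS1) = I_D2 − I_D1, so λ = (1.06 − 0.976) / (0.976 × 3.54 − 1.06 × 1.92) = 0.084 / 1.42 = 0.0592 V⁻¹.

λ = 0.0592 V⁻¹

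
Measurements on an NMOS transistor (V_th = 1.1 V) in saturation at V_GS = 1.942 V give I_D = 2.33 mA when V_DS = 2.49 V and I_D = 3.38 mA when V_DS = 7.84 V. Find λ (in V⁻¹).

λ = 0.107 V⁻¹

With V_GS fixed, I_D ∝ (1 + λ V_DS) in saturation, so I_D2/I_D1 = (1 + λ V_DS2)/(1 + λ V_DS1).
3.38/2.33 = 1.451 = (1 + 7.84 λ)/(1 + 2.49 λ).
Solving: λ (I_D1 V_DS2 − I_D2 V_DS1) = I_D2 − I_D1, so λ = (3.38 − 2.33) / (2.33 × 7.84 − 3.38 × 2.49) = 1.05 / 9.85 = 0.107 V⁻¹.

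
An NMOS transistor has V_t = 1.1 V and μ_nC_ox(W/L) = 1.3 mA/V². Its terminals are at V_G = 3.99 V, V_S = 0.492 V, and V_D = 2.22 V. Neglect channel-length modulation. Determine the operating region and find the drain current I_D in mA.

Triode; I_D = 3.45 mA

V_GS = V_G − V_S = 3.99 − 0.492 = 3.5 V; V_DS = V_D − V_S = 2.22 − 0.492 = 1.73 V.
V_ov = V_GS − V_t = 3.5 − 1.1 = 2.4 V.
Since V_DS = 1.73 V < V_ov = 2.4 V, the device is in the triode region.
I_D = k_n [V_ov · V_DS − ½ V_DS²] = 1.3 × [2.4 × 1.73 − 0.5 × 1.73²] = 3.45 mA.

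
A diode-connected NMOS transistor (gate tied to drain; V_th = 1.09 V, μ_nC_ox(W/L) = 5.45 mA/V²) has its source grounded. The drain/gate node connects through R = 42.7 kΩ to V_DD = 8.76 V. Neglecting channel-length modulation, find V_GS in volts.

V_GS = 1.34 V

With gate tied to drain, V_GS = V_DS ≥ V_GS − V_th, so the device is in saturation.
KCL at the drain: ½ k_n (V_GS − V_th)² = (V_DD − V_GS)/R.
Let x = V_GS − 1.09. Then 116 x² + x − 7.67 = 0, giving x = 0.252 V (positive root), so V_GS = 1.34 V.
I_D = (V_DD − V_GS)/R = (8.76 − 1.34) / 42.7 = 0.174 mA.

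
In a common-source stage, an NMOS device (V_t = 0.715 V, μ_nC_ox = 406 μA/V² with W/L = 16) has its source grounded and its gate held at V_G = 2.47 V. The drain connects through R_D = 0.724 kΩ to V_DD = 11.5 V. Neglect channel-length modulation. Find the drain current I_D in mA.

V_GS = V_G = 2.47 V, so V_ov = 2.47 − 0.715 = 1.76 V.
k_n = μ_nC_ox · (W/L) = 6.496 mA/V².
Assume saturation: I_D = ½ k_n V_ov² = 0.5 × 6.496 × 1.76² = 10 mA, giving V_DS = V_DD − I_D R_D = 11.5 − 10 × 0.724 = 4.26 V.
V_DS = 4.26 V ≥ V_ov = 1.76 V, confirming saturation.

I_D = 10.0 mA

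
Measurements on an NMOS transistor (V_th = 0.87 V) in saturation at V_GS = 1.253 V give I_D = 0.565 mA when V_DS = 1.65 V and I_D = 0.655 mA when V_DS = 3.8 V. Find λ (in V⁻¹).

λ = 0.0844 V⁻¹

With V_GS fixed, I_D ∝ (1 + λ V_DS) in saturation, so I_D2/I_D1 = (1 + λ V_DS2)/(1 + λ V_DS1).
0.655/0.565 = 1.159 = (1 + 3.8 λ)/(1 + 1.65 λ).
Solving: λ (I_D1 V_DS2 − I_D2 V_DS1) = I_D2 − I_D1, so λ = (0.655 − 0.565) / (0.565 × 3.8 − 0.655 × 1.65) = 0.09 / 1.07 = 0.0844 V⁻¹.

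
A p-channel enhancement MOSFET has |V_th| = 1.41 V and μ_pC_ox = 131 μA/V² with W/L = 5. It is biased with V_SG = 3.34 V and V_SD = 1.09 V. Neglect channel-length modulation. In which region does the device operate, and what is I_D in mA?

k_p = μ_pC_ox · (W/L) = 0.655 mA/V².
V_ov = V_SG − |V_th| = 3.34 − 1.41 = 1.93 V.
Since V_SD = 1.09 V < V_ov = 1.93 V, the device is in the triode region.
I_D = k_p [V_ov · V_SD − ½ V_SD²] = 0.655 × [1.93 × 1.09 − 0.5 × 1.09²] = 0.989 mA.

Triode; I_D = 0.989 mA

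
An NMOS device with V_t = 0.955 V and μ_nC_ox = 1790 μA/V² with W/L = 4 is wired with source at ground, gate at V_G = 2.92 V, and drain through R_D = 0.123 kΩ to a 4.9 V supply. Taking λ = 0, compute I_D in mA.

V_GS = V_G = 2.92 V, so V_ov = 2.92 − 0.955 = 1.96 V.
k_n = μ_nC_ox · (W/L) = 7.16 mA/V².
Assume saturation: I_D = ½ k_n V_ov² = 0.5 × 7.16 × 1.96² = 13.8 mA, giving V_DS = V_DD − I_D R_D = 4.9 − 13.8 × 0.123 = 3.2 V.
V_DS = 3.2 V ≥ V_ov = 1.96 V, confirming saturation.

I_D = 13.8 mA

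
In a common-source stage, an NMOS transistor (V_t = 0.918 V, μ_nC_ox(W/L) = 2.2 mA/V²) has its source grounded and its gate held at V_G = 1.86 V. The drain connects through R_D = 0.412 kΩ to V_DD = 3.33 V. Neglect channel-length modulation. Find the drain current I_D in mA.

I_D = 0.976 mA

V_GS = V_G = 1.86 V, so V_ov = 1.86 − 0.918 = 0.942 V.
Assume saturation: I_D = ½ k_n V_ov² = 0.5 × 2.2 × 0.942² = 0.976 mA, giving V_DS = V_DD − I_D R_D = 3.33 − 0.976 × 0.412 = 2.93 V.
V_DS = 2.93 V ≥ V_ov = 0.942 V, confirming saturation.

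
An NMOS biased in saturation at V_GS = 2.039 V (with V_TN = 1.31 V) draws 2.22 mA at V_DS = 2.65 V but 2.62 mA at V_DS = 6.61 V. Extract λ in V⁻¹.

λ = 0.0517 V⁻¹

With V_GS fixed, I_D ∝ (1 + λ V_DS) in saturation, so I_D2/I_D1 = (1 + λ V_DS2)/(1 + λ V_DS1).
2.62/2.22 = 1.18 = (1 + 6.61 λ)/(1 + 2.65 λ).
Solving: λ (I_D1 V_DS2 − I_D2 V_DS1) = I_D2 − I_D1, so λ = (2.62 − 2.22) / (2.22 × 6.61 − 2.62 × 2.65) = 0.4 / 7.73 = 0.0517 V⁻¹.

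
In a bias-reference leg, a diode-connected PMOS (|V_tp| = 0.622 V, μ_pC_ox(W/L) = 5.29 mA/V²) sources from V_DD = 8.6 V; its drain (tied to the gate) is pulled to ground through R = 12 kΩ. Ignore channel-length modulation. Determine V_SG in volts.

With gate tied to drain, V_SG = V_SD ≥ V_SG − |V_tp|, so the device is in saturation.
KCL at the drain: ½ k_p (V_SG − |V_tp|)² = (V_DD − V_SG)/R.
Let x = V_SG − 0.622. Then 31.7 x² + x − 7.978 = 0, giving x = 0.486 V (positive root), so V_SG = 1.11 V.
I_D = (V_DD − V_SG)/R = (8.6 − 1.11) / 12 = 0.624 mA.

V_SG = 1.11 V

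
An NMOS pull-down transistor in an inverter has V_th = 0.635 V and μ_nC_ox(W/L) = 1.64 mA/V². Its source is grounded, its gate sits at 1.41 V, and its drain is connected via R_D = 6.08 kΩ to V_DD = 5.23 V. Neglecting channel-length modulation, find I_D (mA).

I_D = 0.493 mA

V_GS = V_G = 1.41 V, so V_ov = 1.41 − 0.635 = 0.775 V.
Assume saturation: I_D = ½ k_n V_ov² = 0.5 × 1.64 × 0.775² = 0.493 mA, giving V_DS = V_DD − I_D R_D = 5.23 − 0.493 × 6.08 = 2.24 V.
V_DS = 2.24 V ≥ V_ov = 0.775 V, confirming saturation.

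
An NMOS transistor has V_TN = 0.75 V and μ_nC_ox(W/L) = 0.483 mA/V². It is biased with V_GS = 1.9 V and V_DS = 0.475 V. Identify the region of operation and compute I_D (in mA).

V_ov = V_GS − V_TN = 1.9 − 0.75 = 1.15 V.
Since V_DS = 0.475 V < V_ov = 1.15 V, the device is in the triode region.
I_D = k_n [V_ov · V_DS − ½ V_DS²] = 0.483 × [1.15 × 0.475 − 0.5 × 0.475²] = 0.209 mA.

Triode; I_D = 0.209 mA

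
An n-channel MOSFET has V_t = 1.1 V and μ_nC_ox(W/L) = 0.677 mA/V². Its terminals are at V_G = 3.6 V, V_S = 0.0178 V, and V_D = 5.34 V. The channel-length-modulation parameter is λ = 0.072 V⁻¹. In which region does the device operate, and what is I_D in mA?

Saturation; I_D = 2.88 mA

V_GS = V_G − V_S = 3.6 − 0.0178 = 3.58 V; V_DS = V_D − V_S = 5.34 − 0.0178 = 5.32 V.
V_ov = V_GS − V_t = 3.58 − 1.1 = 2.48 V.
Since V_DS = 5.32 V ≥ V_ov = 2.48 V, the device is in saturation.
I_D = ½ k_n V_ov² (1 + λ V_DS) = 0.5 × 0.677 × 2.48² × (1 + 0.072 × 5.32) = 2.88 mA.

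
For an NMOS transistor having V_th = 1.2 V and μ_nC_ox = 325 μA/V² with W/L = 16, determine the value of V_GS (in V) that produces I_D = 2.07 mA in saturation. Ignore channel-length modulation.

k_n = μ_nC_ox · (W/L) = 5.2 mA/V².
In saturation I_D = ½ k_n (V_GS − V_th)², so V_GS − V_th = √(2 I_D / k_n) = √(2 × 2.07 / 5.2) = 0.892 V.
V_GS = 1.2 + 0.892 = 2.09 V.

V_GS = 2.09 V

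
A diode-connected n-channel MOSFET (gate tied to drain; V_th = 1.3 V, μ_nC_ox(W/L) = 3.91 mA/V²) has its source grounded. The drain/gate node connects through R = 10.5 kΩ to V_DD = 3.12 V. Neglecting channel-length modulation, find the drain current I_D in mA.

With gate tied to drain, V_GS = V_DS ≥ V_GS − V_th, so the device is in saturation.
KCL at the drain: ½ k_n (V_GS − V_th)² = (V_DD − V_GS)/R.
Let x = V_GS − 1.3. Then 20.5 x² + x − 1.82 = 0, giving x = 0.274 V (positive root), so V_GS = 1.57 V.
I_D = (V_DD − V_GS)/R = (3.12 − 1.57) / 10.5 = 0.147 mA.

I_D = 0.147 mA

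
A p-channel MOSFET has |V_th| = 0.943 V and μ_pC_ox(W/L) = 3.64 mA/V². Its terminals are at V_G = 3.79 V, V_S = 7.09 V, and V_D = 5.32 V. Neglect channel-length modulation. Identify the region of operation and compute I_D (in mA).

V_SG = V_S − V_G = 7.09 − 3.79 = 3.3 V; V_SD = V_S − V_D = 7.09 − 5.32 = 1.77 V.
V_ov = V_SG − |V_th| = 3.3 − 0.943 = 2.36 V.
Since V_SD = 1.77 V < V_ov = 2.36 V, the device is in the triode region.
I_D = k_p [V_ov · V_SD − ½ V_SD²] = 3.64 × [2.36 × 1.77 − 0.5 × 1.77²] = 9.48 mA.

Triode; I_D = 9.48 mA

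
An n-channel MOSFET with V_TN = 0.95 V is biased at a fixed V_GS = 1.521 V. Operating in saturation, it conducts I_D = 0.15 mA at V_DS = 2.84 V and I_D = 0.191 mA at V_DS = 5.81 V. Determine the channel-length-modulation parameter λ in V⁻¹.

With V_GS fixed, I_D ∝ (1 + λ V_DS) in saturation, so I_D2/I_D1 = (1 + λ V_DS2)/(1 + λ V_DS1).
0.191/0.15 = 1.273 = (1 + 5.81 λ)/(1 + 2.84 λ).
Solving: λ (I_D1 V_DS2 − I_D2 V_DS1) = I_D2 − I_D1, so λ = (0.191 − 0.15) / (0.15 × 5.81 − 0.191 × 2.84) = 0.041 / 0.329 = 0.125 V⁻¹.

λ = 0.125 V⁻¹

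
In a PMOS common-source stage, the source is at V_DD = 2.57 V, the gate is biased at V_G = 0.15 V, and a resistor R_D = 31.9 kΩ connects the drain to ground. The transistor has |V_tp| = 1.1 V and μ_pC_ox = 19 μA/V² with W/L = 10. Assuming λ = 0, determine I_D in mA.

I_D = 0.0705 mA

V_SG = V_DD − V_G = 2.57 − 0.15 = 2.42 V, so V_ov = 2.42 − 1.1 = 1.32 V.
k_p = μ_pC_ox · (W/L) = 0.19 mA/V².
Assume saturation: I_D = ½ k_p V_ov² = 0.5 × 0.19 × 1.32² = 0.166 mA, giving V_SD = V_DD − I_D R_D = 2.57 − 0.166 × 31.9 = -2.71 V.
But -2.71 V < V_ov = 1.32 V, so the device is actually in triode.
In triode I_D = k_p[V_ov V_SD − ½ V_SD²] and I_D = (V_DD − V_SD)/R_D. Equating: 3.03 V_SD² − 9.001 V_SD + 2.57 = 0, giving V_SD = 0.32 V (the root below V_ov).
I_D = (2.57 − 0.32) / 31.9 = 0.0705 mA.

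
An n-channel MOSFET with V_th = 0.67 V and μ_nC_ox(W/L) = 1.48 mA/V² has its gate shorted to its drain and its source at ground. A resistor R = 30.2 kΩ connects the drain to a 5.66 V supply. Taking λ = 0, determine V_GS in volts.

V_GS = 1.12 V

With gate tied to drain, V_GS = V_DS ≥ V_GS − V_th, so the device is in saturation.
KCL at the drain: ½ k_n (V_GS − V_th)² = (V_DD − V_GS)/R.
Let x = V_GS − 0.67. Then 22.3 x² + x − 4.99 = 0, giving x = 0.451 V (positive root), so V_GS = 1.12 V.
I_D = (V_DD − V_GS)/R = (5.66 − 1.12) / 30.2 = 0.15 mA.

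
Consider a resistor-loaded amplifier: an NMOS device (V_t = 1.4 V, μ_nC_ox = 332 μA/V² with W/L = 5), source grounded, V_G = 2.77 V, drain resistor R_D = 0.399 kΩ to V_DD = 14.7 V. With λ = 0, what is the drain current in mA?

I_D = 1.56 mA

V_GS = V_G = 2.77 V, so V_ov = 2.77 − 1.4 = 1.37 V.
k_n = μ_nC_ox · (W/L) = 1.66 mA/V².
Assume saturation: I_D = ½ k_n V_ov² = 0.5 × 1.66 × 1.37² = 1.56 mA, giving V_DS = V_DD − I_D R_D = 14.7 − 1.56 × 0.399 = 14.1 V.
V_DS = 14.1 V ≥ V_ov = 1.37 V, confirming saturation.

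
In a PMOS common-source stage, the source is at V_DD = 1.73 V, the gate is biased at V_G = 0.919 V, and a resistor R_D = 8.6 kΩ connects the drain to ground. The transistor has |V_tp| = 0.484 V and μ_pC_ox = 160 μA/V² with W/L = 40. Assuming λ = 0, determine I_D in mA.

I_D = 0.189 mA

V_SG = V_DD − V_G = 1.73 − 0.919 = 0.811 V, so V_ov = 0.811 − 0.484 = 0.327 V.
k_p = μ_pC_ox · (W/L) = 6.4 mA/V².
Assume saturation: I_D = ½ k_p V_ov² = 0.5 × 6.4 × 0.327² = 0.342 mA, giving V_SD = V_DD − I_D R_D = 1.73 − 0.342 × 8.6 = -1.21 V.
But -1.21 V < V_ov = 0.327 V, so the device is actually in triode.
In triode I_D = k_p[V_ov V_SD − ½ V_SD²] and I_D = (V_DD − V_SD)/R_D. Equating: 27.5 V_SD² − 19 V_SD + 1.73 = 0, giving V_SD = 0.108 V (the root below V_ov).
I_D = (1.73 − 0.108) / 8.6 = 0.189 mA.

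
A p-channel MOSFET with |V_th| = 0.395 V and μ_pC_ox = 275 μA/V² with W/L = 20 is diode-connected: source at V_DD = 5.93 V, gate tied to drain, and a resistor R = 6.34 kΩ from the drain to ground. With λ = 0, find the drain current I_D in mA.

With gate tied to drain, V_SG = V_SD ≥ V_SG − |V_th|, so the device is in saturation.
k_p = μ_pC_ox · (W/L) = 5.5 mA/V².
KCL at the drain: ½ k_p (V_SG − |V_th|)² = (V_DD − V_SG)/R.
Let x = V_SG − 0.395. Then 17.4 x² + x − 5.535 = 0, giving x = 0.535 V (positive root), so V_SG = 0.93 V.
I_D = (V_DD − V_SG)/R = (5.93 − 0.93) / 6.34 = 0.789 mA.

I_D = 0.789 mA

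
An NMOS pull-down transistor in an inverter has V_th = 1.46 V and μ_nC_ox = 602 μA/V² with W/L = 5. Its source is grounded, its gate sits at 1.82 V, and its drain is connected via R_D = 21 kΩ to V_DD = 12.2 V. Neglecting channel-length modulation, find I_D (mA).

I_D = 0.195 mA

V_GS = V_G = 1.82 V, so V_ov = 1.82 − 1.46 = 0.36 V.
k_n = μ_nC_ox · (W/L) = 3.01 mA/V².
Assume saturation: I_D = ½ k_n V_ov² = 0.5 × 3.01 × 0.36² = 0.195 mA, giving V_DS = V_DD − I_D R_D = 12.2 − 0.195 × 21 = 8.1 V.
V_DS = 8.1 V ≥ V_ov = 0.36 V, confirming saturation.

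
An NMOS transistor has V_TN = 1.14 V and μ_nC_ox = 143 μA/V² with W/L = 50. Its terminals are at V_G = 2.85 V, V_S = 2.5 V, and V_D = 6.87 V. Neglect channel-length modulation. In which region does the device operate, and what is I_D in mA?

Cutoff; I_D = 0 mA

V_GS = V_G − V_S = 2.85 − 2.5 = 0.35 V; V_DS = V_D − V_S = 6.87 − 2.5 = 4.37 V.
V_GS = 0.35 V < V_TN = 1.14 V, so the transistor is in cutoff.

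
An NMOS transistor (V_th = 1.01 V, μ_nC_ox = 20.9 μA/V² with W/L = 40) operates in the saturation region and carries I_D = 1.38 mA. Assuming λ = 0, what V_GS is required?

V_GS = 2.83 V

k_n = μ_nC_ox · (W/L) = 0.836 mA/V².
In saturation I_D = ½ k_n (V_GS − V_th)², so V_GS − V_th = √(2 I_D / k_n) = √(2 × 1.38 / 0.836) = 1.82 V.
V_GS = 1.01 + 1.82 = 2.83 V.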